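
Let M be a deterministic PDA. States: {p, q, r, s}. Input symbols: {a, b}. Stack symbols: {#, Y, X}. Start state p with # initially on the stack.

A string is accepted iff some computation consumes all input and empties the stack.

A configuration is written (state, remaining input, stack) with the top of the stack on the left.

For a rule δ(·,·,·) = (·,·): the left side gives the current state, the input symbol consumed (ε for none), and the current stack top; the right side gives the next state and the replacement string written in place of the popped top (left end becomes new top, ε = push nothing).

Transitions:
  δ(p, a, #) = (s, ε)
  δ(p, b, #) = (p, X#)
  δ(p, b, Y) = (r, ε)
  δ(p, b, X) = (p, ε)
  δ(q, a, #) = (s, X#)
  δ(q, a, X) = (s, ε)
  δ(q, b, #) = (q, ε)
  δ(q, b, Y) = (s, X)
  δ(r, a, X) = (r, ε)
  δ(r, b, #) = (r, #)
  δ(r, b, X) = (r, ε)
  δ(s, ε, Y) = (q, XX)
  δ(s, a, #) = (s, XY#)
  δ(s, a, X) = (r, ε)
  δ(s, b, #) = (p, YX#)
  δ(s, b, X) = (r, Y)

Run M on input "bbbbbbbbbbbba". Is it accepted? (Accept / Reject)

(p, bbbbbbbbbbbba, #)
  read b, top #: go to p, push X# → (p, bbbbbbbbbbba, X#)
  read b, top X: go to p, push ε → (p, bbbbbbbbbba, #)
  read b, top #: go to p, push X# → (p, bbbbbbbbba, X#)
  read b, top X: go to p, push ε → (p, bbbbbbbba, #)
  read b, top #: go to p, push X# → (p, bbbbbbba, X#)
  read b, top X: go to p, push ε → (p, bbbbbba, #)
  read b, top #: go to p, push X# → (p, bbbbba, X#)
  read b, top X: go to p, push ε → (p, bbbba, #)
  read b, top #: go to p, push X# → (p, bbba, X#)
  read b, top X: go to p, push ε → (p, bba, #)
  read b, top #: go to p, push X# → (p, ba, X#)
  read b, top X: go to p, push ε → (p, a, #)
  read a, top #: go to s, push ε → (s, ε, ε)
All input consumed and the stack is empty.

Accept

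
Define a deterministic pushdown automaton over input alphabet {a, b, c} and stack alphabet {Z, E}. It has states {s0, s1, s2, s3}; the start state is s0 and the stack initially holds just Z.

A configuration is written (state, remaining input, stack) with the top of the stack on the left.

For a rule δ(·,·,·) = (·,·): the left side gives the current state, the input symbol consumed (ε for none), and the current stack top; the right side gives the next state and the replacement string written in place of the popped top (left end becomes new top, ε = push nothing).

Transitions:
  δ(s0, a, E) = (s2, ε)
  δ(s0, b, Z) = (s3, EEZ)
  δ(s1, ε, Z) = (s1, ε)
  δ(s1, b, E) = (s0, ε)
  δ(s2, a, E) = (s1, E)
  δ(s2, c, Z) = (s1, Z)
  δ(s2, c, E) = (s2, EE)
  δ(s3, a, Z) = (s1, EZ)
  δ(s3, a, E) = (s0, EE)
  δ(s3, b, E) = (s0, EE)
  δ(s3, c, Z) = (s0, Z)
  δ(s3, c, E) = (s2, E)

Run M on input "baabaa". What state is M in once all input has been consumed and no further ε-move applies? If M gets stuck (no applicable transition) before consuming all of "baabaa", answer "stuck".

stuck

(s0, baabaa, Z)
  read b, top Z: go to s3, push EEZ → (s3, aabaa, EEZ)
  read a, top E: go to s0, push EE → (s0, abaa, EEEZ)
  read a, top E: go to s2, push ε → (s2, baa, EEZ)
No transition for (s2, b, top E); M blocks with input baa remaining.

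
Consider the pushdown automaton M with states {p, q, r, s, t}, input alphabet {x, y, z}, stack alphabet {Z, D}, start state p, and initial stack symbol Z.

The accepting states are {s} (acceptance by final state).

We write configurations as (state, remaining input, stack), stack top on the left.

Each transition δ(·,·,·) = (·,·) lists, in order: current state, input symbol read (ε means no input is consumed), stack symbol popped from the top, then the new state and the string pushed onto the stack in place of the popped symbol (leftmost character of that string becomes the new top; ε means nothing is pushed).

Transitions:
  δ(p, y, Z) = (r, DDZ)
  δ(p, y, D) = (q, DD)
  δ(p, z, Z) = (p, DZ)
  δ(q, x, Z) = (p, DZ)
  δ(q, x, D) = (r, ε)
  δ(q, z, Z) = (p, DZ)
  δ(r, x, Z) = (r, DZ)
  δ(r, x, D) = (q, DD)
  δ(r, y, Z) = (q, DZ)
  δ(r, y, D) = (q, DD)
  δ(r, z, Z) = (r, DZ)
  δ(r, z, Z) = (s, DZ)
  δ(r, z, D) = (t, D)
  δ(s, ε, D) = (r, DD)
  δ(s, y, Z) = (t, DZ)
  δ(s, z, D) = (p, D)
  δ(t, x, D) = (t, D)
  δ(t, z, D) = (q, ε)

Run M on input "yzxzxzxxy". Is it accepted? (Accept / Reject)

Reject

No computation consumes all input and reaches a final state.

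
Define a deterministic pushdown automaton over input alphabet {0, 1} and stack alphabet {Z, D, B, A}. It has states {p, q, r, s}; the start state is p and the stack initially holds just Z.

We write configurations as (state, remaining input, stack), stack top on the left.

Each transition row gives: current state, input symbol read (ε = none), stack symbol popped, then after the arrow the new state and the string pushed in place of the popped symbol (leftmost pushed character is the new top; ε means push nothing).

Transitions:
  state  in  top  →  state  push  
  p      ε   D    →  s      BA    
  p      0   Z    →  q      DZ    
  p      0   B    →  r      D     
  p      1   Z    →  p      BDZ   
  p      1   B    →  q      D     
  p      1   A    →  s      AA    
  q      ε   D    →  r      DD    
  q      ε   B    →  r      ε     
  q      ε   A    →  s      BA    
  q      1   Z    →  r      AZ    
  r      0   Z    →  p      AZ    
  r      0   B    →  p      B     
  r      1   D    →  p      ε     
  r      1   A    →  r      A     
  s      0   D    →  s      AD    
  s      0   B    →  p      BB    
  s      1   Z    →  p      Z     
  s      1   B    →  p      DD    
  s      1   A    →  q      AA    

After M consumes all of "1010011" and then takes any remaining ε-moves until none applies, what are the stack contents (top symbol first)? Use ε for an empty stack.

DDAZ

(p, 1010011, Z) ⊢ (p, 010011, BDZ) ⊢ (r, 10011, DDZ) ⊢ (p, 0011, DZ) ⊢ (s, 0011, BAZ) ⊢ (p, 011, BBAZ) ⊢ (r, 11, DBAZ) ⊢ (p, 1, BAZ) ⊢ (q, ε, DAZ) ⊢ (r, ε, DDAZ)
All input consumed in state r with stack DDAZ.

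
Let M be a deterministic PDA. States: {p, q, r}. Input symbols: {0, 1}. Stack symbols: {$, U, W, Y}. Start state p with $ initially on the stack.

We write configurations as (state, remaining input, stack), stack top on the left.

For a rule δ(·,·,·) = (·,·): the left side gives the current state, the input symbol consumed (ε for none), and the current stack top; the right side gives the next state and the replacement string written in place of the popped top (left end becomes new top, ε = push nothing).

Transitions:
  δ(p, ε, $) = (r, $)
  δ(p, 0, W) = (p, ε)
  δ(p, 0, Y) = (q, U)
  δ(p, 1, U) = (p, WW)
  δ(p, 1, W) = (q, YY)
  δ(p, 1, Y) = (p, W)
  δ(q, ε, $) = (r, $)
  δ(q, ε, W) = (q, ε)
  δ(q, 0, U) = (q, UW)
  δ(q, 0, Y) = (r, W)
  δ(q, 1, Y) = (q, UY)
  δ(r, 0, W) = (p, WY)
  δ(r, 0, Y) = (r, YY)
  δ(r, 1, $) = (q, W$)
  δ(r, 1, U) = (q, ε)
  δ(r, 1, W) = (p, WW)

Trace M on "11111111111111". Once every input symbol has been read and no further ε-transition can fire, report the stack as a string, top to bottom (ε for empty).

$

(p, 11111111111111, $)
  ε-move, top $: go to r, push $ → (r, 11111111111111, $)
  read 1, top $: go to q, push W$ → (q, 1111111111111, W$)
  ε-move, top W: go to q, push ε → (q, 1111111111111, $)
  ε-move, top $: go to r, push $ → (r, 1111111111111, $)
  read 1, top $: go to q, push W$ → (q, 111111111111, W$)
  ε-move, top W: go to q, push ε → (q, 111111111111, $)
  ε-move, top $: go to r, push $ → (r, 111111111111, $)
  read 1, top $: go to q, push W$ → (q, 11111111111, W$)
  ε-move, top W: go to q, push ε → (q, 11111111111, $)
  ε-move, top $: go to r, push $ → (r, 11111111111, $)
  read 1, top $: go to q, push W$ → (q, 1111111111, W$)
  ε-move, top W: go to q, push ε → (q, 1111111111, $)
  ε-move, top $: go to r, push $ → (r, 1111111111, $)
  read 1, top $: go to q, push W$ → (q, 111111111, W$)
  ε-move, top W: go to q, push ε → (q, 111111111, $)
  ε-move, top $: go to r, push $ → (r, 111111111, $)
  read 1, top $: go to q, push W$ → (q, 11111111, W$)
  ε-move, top W: go to q, push ε → (q, 11111111, $)
  ε-move, top $: go to r, push $ → (r, 11111111, $)
  read 1, top $: go to q, push W$ → (q, 1111111, W$)
  ε-move, top W: go to q, push ε → (q, 1111111, $)
  ε-move, top $: go to r, push $ → (r, 1111111, $)
  read 1, top $: go to q, push W$ → (q, 111111, W$)
  ε-move, top W: go to q, push ε → (q, 111111, $)
  ε-move, top $: go to r, push $ → (r, 111111, $)
  read 1, top $: go to q, push W$ → (q, 11111, W$)
  ε-move, top W: go to q, push ε → (q, 11111, $)
  ε-move, top $: go to r, push $ → (r, 11111, $)
  read 1, top $: go to q, push W$ → (q, 1111, W$)
  ε-move, top W: go to q, push ε → (q, 1111, $)
  ε-move, top $: go to r, push $ → (r, 1111, $)
  read 1, top $: go to q, push W$ → (q, 111, W$)
  ε-move, top W: go to q, push ε → (q, 111, $)
  ε-move, top $: go to r, push $ → (r, 111, $)
  read 1, top $: go to q, push W$ → (q, 11, W$)
  ε-move, top W: go to q, push ε → (q, 11, $)
  ε-move, top $: go to r, push $ → (r, 11, $)
  read 1, top $: go to q, push W$ → (q, 1, W$)
  ε-move, top W: go to q, push ε → (q, 1, $)
  ε-move, top $: go to r, push $ → (r, 1, $)
  read 1, top $: go to q, push W$ → (q, ε, W$)
  ε-move, top W: go to q, push ε → (q, ε, $)
  ε-move, top $: go to r, push $ → (r, ε, $)
All input consumed in state r with stack $.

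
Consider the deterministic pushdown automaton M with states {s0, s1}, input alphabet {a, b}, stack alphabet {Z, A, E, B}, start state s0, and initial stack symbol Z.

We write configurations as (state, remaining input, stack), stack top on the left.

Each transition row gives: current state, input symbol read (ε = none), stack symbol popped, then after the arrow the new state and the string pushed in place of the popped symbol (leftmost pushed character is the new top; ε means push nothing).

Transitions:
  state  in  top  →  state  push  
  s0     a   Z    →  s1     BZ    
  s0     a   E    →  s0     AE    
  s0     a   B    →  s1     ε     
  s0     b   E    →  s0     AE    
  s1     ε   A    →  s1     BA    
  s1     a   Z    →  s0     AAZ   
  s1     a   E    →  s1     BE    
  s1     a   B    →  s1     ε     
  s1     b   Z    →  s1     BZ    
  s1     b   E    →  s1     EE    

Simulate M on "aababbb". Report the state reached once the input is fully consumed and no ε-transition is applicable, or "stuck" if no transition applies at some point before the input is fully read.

stuck

(s0, aababbb, Z)
  read a, top Z: go to s1, push BZ → (s1, ababbb, BZ)
  read a, top B: go to s1, push ε → (s1, babbb, Z)
  read b, top Z: go to s1, push BZ → (s1, abbb, BZ)
  read a, top B: go to s1, push ε → (s1, bbb, Z)
  read b, top Z: go to s1, push BZ → (s1, bb, BZ)
No transition for (s1, b, top B); M blocks with input bb remaining.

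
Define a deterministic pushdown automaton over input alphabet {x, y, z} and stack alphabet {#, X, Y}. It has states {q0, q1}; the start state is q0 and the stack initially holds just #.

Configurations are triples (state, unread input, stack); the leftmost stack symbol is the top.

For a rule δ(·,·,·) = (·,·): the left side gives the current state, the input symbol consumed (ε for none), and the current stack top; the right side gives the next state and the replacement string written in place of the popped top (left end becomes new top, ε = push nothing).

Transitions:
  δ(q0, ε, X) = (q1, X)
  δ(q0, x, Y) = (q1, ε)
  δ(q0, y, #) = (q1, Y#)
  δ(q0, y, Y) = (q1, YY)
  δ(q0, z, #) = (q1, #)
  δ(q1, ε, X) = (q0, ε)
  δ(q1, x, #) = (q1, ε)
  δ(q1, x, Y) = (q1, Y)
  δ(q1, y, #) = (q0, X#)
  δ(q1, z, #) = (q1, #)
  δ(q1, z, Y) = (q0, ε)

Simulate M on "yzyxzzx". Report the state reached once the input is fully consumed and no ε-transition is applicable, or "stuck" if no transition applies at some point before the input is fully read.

q1

(q0, yzyxzzx, #)
  read y, top #: go to q1, push Y# → (q1, zyxzzx, Y#)
  read z, top Y: go to q0, push ε → (q0, yxzzx, #)
  read y, top #: go to q1, push Y# → (q1, xzzx, Y#)
  read x, top Y: go to q1, push Y → (q1, zzx, Y#)
  read z, top Y: go to q0, push ε → (q0, zx, #)
  read z, top #: go to q1, push # → (q1, x, #)
  read x, top #: go to q1, push ε → (q1, ε, ε)
All input consumed; M is in state q1.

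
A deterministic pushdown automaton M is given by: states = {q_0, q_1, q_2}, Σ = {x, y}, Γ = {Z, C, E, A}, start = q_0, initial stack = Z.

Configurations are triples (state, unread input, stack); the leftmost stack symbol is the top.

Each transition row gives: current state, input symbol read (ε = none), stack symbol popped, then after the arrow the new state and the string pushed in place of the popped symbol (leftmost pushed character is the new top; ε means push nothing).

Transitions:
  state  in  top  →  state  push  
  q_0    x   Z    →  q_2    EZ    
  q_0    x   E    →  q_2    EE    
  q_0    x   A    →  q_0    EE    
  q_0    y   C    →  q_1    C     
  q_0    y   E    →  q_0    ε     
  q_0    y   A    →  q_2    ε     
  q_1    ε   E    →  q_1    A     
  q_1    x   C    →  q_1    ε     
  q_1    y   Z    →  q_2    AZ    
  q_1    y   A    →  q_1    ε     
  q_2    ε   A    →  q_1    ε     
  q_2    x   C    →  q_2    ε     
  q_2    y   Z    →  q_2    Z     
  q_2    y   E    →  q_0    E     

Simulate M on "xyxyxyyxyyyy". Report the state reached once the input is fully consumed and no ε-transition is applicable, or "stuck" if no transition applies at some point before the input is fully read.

(q_0, xyxyxyyxyyyy, Z)
  read x, top Z: go to q_2, push EZ → (q_2, yxyxyyxyyyy, EZ)
  read y, top E: go to q_0, push E → (q_0, xyxyyxyyyy, EZ)
  read x, top E: go to q_2, push EE → (q_2, yxyyxyyyy, EEZ)
  read y, top E: go to q_0, push E → (q_0, xyyxyyyy, EEZ)
  read x, top E: go to q_2, push EE → (q_2, yyxyyyy, EEEZ)
  read y, top E: go to q_0, push E → (q_0, yxyyyy, EEEZ)
  read y, top E: go to q_0, push ε → (q_0, xyyyy, EEZ)
  read x, top E: go to q_2, push EE → (q_2, yyyy, EEEZ)
  read y, top E: go to q_0, push E → (q_0, yyy, EEEZ)
  read y, top E: go to q_0, push ε → (q_0, yy, EEZ)
  read y, top E: go to q_0, push ε → (q_0, y, EZ)
  read y, top E: go to q_0, push ε → (q_0, ε, Z)
All input consumed; M is in state q_0.

q_0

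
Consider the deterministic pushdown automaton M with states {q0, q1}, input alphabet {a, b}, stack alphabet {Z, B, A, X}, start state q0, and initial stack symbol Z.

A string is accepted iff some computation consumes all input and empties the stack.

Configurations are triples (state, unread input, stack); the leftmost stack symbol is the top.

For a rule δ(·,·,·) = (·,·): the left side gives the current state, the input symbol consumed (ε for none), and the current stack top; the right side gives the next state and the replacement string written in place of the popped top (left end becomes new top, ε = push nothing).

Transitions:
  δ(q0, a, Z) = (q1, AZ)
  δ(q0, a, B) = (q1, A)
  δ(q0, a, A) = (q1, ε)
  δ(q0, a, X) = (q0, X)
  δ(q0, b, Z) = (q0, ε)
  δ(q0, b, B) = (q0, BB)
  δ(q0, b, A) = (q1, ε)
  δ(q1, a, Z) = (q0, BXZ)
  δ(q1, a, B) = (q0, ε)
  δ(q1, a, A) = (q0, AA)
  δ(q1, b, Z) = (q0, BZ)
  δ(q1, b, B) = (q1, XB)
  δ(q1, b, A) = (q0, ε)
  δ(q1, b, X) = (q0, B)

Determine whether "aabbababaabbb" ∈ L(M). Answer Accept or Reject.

Accept

(q0, aabbababaabbb, Z)
  read a, top Z: go to q1, push AZ → (q1, abbababaabbb, AZ)
  read a, top A: go to q0, push AA → (q0, bbababaabbb, AAZ)
  read b, top A: go to q1, push ε → (q1, bababaabbb, AZ)
  read b, top A: go to q0, push ε → (q0, ababaabbb, Z)
  read a, top Z: go to q1, push AZ → (q1, babaabbb, AZ)
  read b, top A: go to q0, push ε → (q0, abaabbb, Z)
  read a, top Z: go to q1, push AZ → (q1, baabbb, AZ)
  read b, top A: go to q0, push ε → (q0, aabbb, Z)
  read a, top Z: go to q1, push AZ → (q1, abbb, AZ)
  read a, top A: go to q0, push AA → (q0, bbb, AAZ)
  read b, top A: go to q1, push ε → (q1, bb, AZ)
  read b, top A: go to q0, push ε → (q0, b, Z)
  read b, top Z: go to q0, push ε → (q0, ε, ε)
All input consumed and the stack is empty.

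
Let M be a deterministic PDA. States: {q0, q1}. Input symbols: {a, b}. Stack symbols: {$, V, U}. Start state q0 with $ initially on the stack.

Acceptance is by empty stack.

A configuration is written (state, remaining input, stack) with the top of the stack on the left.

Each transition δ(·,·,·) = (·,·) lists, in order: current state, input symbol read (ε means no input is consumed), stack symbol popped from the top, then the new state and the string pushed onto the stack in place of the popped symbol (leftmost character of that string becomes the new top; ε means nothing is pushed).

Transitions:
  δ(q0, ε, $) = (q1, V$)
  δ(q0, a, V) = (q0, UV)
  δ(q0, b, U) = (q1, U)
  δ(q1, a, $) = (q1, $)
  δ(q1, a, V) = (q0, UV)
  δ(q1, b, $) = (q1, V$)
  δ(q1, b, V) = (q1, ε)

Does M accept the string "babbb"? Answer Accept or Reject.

Reject

(q0, babbb, $)
  ε-move, top $: go to q1, push V$ → (q1, babbb, V$)
  read b, top V: go to q1, push ε → (q1, abbb, $)
  read a, top $: go to q1, push $ → (q1, bbb, $)
  read b, top $: go to q1, push V$ → (q1, bb, V$)
  read b, top V: go to q1, push ε → (q1, b, $)
  read b, top $: go to q1, push V$ → (q1, ε, V$)
All input consumed; stack is V$, not empty, and no further ε-move applies.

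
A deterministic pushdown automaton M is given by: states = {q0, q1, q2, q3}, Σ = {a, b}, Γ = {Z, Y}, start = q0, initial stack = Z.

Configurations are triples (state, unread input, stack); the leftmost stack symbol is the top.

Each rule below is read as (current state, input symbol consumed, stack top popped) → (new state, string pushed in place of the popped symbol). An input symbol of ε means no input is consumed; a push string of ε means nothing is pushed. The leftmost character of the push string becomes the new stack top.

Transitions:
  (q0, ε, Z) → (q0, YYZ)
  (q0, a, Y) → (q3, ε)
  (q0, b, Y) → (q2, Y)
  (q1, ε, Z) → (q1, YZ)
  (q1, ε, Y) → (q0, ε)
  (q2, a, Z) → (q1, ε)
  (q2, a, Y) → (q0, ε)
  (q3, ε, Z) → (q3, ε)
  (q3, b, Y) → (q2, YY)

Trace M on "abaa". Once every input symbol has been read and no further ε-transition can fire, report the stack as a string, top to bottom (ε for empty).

ε

(q0, abaa, Z)
  ε-move, top Z: go to q0, push YYZ → (q0, abaa, YYZ)
  read a, top Y: go to q3, push ε → (q3, baa, YZ)
  read b, top Y: go to q2, push YY → (q2, aa, YYZ)
  read a, top Y: go to q0, push ε → (q0, a, YZ)
  read a, top Y: go to q3, push ε → (q3, ε, Z)
  ε-move, top Z: go to q3, push ε → (q3, ε, ε)
All input consumed in state q3 with stack ε.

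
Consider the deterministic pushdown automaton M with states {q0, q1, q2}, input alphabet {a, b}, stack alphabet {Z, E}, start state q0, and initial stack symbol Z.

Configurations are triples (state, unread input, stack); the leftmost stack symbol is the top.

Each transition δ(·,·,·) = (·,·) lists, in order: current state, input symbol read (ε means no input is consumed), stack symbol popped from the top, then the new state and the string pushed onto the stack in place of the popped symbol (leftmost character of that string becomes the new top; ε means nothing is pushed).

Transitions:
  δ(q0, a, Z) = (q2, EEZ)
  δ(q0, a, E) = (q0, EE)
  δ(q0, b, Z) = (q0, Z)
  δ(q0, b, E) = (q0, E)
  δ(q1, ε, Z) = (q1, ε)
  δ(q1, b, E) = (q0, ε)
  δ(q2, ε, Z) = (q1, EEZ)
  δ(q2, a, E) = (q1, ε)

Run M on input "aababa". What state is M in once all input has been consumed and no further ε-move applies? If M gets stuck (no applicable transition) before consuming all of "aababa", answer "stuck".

stuck

(q0, aababa, Z)
  read a, top Z: go to q2, push EEZ → (q2, ababa, EEZ)
  read a, top E: go to q1, push ε → (q1, baba, EZ)
  read b, top E: go to q0, push ε → (q0, aba, Z)
  read a, top Z: go to q2, push EEZ → (q2, ba, EEZ)
No transition for (q2, b, top E); M blocks with input ba remaining.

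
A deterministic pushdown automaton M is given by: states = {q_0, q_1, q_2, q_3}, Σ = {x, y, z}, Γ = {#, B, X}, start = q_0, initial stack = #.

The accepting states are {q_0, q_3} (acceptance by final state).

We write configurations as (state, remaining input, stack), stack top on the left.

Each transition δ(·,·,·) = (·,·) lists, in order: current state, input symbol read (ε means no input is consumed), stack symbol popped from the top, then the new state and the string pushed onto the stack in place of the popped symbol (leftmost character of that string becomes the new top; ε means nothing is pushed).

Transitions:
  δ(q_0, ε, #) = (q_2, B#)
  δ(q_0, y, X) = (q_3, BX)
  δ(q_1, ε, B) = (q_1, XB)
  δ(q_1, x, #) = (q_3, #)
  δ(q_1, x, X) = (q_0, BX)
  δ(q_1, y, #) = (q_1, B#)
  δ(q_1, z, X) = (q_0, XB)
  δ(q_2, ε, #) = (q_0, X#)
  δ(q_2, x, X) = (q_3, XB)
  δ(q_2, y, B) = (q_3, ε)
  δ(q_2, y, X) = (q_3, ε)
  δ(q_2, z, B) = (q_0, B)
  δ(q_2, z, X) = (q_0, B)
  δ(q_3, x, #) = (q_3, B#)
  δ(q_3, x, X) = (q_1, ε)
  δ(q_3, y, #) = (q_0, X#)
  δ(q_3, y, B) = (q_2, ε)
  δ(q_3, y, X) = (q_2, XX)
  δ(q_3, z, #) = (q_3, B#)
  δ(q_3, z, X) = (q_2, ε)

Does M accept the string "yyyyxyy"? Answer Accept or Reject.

Accept

(q_0, yyyyxyy, #)
  ε-move, top #: go to q_2, push B# → (q_2, yyyyxyy, B#)
  read y, top B: go to q_3, push ε → (q_3, yyyxyy, #)
  read y, top #: go to q_0, push X# → (q_0, yyxyy, X#)
  read y, top X: go to q_3, push BX → (q_3, yxyy, BX#)
  read y, top B: go to q_2, push ε → (q_2, xyy, X#)
  read x, top X: go to q_3, push XB → (q_3, yy, XB#)
  read y, top X: go to q_2, push XX → (q_2, y, XXB#)
  read y, top X: go to q_3, push ε → (q_3, ε, XB#)
All input consumed; state q_3 ∈ F.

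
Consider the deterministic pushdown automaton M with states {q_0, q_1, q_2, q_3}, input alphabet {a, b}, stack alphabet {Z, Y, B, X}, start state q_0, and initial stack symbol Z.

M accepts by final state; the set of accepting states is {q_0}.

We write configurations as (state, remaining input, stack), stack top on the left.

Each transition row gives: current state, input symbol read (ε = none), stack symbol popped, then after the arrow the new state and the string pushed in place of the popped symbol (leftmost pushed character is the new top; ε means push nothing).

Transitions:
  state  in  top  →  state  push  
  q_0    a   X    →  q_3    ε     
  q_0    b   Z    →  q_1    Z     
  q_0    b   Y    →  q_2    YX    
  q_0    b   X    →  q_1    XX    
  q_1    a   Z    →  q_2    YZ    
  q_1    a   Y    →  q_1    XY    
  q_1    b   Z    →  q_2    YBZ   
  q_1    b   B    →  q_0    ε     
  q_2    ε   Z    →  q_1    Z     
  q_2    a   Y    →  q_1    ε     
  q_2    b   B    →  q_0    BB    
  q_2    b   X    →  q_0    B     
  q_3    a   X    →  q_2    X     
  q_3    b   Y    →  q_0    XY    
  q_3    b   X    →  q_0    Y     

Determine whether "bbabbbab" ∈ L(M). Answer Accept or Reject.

(q_0, bbabbbab, Z)
  read b, top Z: go to q_1, push Z → (q_1, babbbab, Z)
  read b, top Z: go to q_2, push YBZ → (q_2, abbbab, YBZ)
  read a, top Y: go to q_1, push ε → (q_1, bbbab, BZ)
  read b, top B: go to q_0, push ε → (q_0, bbab, Z)
  read b, top Z: go to q_1, push Z → (q_1, bab, Z)
  read b, top Z: go to q_2, push YBZ → (q_2, ab, YBZ)
  read a, top Y: go to q_1, push ε → (q_1, b, BZ)
  read b, top B: go to q_0, push ε → (q_0, ε, Z)
All input consumed; state q_0 ∈ F.

Accept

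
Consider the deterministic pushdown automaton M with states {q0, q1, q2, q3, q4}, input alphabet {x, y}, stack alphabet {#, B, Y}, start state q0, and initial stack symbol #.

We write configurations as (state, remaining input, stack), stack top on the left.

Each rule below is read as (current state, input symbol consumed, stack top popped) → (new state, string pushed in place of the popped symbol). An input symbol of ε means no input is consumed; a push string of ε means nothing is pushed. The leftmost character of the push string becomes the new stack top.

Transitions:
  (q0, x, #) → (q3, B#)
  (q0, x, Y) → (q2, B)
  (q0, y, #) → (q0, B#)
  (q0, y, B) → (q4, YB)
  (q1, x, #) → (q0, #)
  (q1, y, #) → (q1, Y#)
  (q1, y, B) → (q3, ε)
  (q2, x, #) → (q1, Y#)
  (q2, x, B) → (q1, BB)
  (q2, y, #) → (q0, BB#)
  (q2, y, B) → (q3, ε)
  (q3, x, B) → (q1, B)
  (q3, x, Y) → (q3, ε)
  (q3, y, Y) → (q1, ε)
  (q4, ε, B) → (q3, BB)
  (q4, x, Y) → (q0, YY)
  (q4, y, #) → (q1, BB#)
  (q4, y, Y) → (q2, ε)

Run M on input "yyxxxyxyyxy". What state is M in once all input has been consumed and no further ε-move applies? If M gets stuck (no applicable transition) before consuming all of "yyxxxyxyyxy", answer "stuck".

stuck

(q0, yyxxxyxyyxy, #) ⊢ (q0, yxxxyxyyxy, B#) ⊢ (q4, xxxyxyyxy, YB#) ⊢ (q0, xxyxyyxy, YYB#) ⊢ (q2, xyxyyxy, BYB#) ⊢ (q1, yxyyxy, BBYB#) ⊢ (q3, xyyxy, BYB#) ⊢ (q1, yyxy, BYB#) ⊢ (q3, yxy, YB#) ⊢ (q1, xy, B#)
No transition for (q1, x, top B); M blocks with input xy remaining.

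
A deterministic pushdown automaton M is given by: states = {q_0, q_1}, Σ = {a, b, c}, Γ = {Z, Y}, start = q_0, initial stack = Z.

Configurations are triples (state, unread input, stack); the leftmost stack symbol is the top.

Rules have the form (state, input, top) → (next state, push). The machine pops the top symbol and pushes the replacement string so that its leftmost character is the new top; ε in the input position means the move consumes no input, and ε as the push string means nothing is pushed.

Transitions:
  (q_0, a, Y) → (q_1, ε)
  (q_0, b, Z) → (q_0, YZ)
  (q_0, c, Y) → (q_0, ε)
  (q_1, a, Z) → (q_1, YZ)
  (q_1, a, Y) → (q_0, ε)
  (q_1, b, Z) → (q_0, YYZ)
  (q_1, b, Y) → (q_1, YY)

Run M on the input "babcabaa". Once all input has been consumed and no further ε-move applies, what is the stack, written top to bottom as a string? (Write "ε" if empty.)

(q_0, babcabaa, Z)
  read b, top Z: go to q_0, push YZ → (q_0, abcabaa, YZ)
  read a, top Y: go to q_1, push ε → (q_1, bcabaa, Z)
  read b, top Z: go to q_0, push YYZ → (q_0, cabaa, YYZ)
  read c, top Y: go to q_0, push ε → (q_0, abaa, YZ)
  read a, top Y: go to q_1, push ε → (q_1, baa, Z)
  read b, top Z: go to q_0, push YYZ → (q_0, aa, YYZ)
  read a, top Y: go to q_1, push ε → (q_1, a, YZ)
  read a, top Y: go to q_0, push ε → (q_0, ε, Z)
All input consumed in state q_0 with stack Z.

Z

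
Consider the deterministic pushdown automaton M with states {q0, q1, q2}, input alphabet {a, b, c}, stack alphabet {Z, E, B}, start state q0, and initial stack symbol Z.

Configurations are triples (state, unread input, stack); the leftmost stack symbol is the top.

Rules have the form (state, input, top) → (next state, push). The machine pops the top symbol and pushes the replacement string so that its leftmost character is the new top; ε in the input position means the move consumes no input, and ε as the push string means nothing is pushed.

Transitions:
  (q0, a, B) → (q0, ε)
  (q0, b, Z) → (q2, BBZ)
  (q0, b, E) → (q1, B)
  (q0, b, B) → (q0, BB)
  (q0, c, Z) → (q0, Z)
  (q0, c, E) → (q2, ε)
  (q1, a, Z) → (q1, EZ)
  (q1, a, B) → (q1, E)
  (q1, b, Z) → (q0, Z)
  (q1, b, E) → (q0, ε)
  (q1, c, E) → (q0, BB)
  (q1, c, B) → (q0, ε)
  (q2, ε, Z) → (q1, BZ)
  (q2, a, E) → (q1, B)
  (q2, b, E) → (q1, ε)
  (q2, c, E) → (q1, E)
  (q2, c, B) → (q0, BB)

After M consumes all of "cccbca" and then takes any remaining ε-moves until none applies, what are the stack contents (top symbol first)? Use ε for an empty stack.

BBZ

(q0, cccbca, Z)
  read c, top Z: go to q0, push Z → (q0, ccbca, Z)
  read c, top Z: go to q0, push Z → (q0, cbca, Z)
  read c, top Z: go to q0, push Z → (q0, bca, Z)
  read b, top Z: go to q2, push BBZ → (q2, ca, BBZ)
  read c, top B: go to q0, push BB → (q0, a, BBBZ)
  read a, top B: go to q0, push ε → (q0, ε, BBZ)
All input consumed in state q0 with stack BBZ.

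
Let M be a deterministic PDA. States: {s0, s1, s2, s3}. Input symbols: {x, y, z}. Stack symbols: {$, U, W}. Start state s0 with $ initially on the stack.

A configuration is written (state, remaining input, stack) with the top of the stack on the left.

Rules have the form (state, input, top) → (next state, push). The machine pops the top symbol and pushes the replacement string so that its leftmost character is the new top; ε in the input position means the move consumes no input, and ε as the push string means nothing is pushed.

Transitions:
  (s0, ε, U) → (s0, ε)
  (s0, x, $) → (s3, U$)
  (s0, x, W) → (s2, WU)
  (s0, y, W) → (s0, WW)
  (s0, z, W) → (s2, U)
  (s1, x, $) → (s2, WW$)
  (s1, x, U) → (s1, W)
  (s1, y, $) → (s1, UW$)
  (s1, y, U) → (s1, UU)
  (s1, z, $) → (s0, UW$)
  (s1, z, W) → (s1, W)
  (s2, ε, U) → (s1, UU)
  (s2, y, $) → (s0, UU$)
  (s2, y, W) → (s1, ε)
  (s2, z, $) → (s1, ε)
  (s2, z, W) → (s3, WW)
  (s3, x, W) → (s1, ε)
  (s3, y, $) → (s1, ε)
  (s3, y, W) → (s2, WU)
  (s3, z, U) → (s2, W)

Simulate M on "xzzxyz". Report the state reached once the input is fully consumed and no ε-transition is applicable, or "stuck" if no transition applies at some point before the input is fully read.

stuck

(s0, xzzxyz, $)
  read x, top $: go to s3, push U$ → (s3, zzxyz, U$)
  read z, top U: go to s2, push W → (s2, zxyz, W$)
  read z, top W: go to s3, push WW → (s3, xyz, WW$)
  read x, top W: go to s1, push ε → (s1, yz, W$)
No transition for (s1, y, top W); M blocks with input yz remaining.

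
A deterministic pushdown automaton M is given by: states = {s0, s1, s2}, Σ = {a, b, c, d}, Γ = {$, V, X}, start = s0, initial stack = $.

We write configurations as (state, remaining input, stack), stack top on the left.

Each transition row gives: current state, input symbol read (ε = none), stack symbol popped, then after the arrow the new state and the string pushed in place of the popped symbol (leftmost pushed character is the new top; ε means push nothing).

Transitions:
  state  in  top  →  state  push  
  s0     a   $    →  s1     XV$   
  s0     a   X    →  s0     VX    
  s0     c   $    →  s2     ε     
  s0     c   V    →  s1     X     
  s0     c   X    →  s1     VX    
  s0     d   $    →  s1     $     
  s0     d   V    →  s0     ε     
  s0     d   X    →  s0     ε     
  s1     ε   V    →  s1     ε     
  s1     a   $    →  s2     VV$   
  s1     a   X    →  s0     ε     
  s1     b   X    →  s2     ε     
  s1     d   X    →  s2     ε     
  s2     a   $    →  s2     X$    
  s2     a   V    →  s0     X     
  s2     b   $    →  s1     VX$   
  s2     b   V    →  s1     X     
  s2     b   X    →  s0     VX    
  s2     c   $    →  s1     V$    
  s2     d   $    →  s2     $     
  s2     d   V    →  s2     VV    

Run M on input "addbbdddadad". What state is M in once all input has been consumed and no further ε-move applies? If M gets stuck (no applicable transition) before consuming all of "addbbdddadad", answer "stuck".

(s0, addbbdddadad, $) ⊢ (s1, ddbbdddadad, XV$) ⊢ (s2, dbbdddadad, V$) ⊢ (s2, bbdddadad, VV$) ⊢ (s1, bdddadad, XV$) ⊢ (s2, dddadad, V$) ⊢ (s2, ddadad, VV$) ⊢ (s2, dadad, VVV$) ⊢ (s2, adad, VVVV$) ⊢ (s0, dad, XVVV$) ⊢ (s0, ad, VVV$)
No transition for (s0, a, top V); M blocks with input ad remaining.

stuck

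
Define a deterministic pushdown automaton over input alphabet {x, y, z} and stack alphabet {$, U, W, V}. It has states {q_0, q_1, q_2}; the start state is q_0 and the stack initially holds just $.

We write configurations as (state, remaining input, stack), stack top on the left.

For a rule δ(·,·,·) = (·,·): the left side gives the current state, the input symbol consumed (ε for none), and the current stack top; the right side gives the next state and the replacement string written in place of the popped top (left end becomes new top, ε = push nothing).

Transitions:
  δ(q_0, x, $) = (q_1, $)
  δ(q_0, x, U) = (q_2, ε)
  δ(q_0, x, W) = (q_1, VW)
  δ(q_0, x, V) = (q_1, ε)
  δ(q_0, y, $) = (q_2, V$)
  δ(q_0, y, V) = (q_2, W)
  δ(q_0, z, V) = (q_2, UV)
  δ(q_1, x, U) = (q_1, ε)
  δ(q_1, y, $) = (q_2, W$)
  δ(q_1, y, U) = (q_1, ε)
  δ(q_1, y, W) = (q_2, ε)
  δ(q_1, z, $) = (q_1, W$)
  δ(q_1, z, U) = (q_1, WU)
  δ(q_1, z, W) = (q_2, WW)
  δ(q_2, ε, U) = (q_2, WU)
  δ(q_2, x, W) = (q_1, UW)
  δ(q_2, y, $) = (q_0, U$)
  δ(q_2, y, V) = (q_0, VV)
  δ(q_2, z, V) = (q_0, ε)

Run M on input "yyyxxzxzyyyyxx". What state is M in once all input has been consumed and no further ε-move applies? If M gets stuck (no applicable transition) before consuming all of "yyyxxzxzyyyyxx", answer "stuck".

(q_0, yyyxxzxzyyyyxx, $) ⊢ (q_2, yyxxzxzyyyyxx, V$) ⊢ (q_0, yxxzxzyyyyxx, VV$) ⊢ (q_2, xxzxzyyyyxx, WV$) ⊢ (q_1, xzxzyyyyxx, UWV$) ⊢ (q_1, zxzyyyyxx, WV$) ⊢ (q_2, xzyyyyxx, WWV$) ⊢ (q_1, zyyyyxx, UWWV$) ⊢ (q_1, yyyyxx, WUWWV$) ⊢ (q_2, yyyxx, UWWV$) ⊢ (q_2, yyyxx, WUWWV$)
No transition for (q_2, y, top W); M blocks with input yyyxx remaining.

stuck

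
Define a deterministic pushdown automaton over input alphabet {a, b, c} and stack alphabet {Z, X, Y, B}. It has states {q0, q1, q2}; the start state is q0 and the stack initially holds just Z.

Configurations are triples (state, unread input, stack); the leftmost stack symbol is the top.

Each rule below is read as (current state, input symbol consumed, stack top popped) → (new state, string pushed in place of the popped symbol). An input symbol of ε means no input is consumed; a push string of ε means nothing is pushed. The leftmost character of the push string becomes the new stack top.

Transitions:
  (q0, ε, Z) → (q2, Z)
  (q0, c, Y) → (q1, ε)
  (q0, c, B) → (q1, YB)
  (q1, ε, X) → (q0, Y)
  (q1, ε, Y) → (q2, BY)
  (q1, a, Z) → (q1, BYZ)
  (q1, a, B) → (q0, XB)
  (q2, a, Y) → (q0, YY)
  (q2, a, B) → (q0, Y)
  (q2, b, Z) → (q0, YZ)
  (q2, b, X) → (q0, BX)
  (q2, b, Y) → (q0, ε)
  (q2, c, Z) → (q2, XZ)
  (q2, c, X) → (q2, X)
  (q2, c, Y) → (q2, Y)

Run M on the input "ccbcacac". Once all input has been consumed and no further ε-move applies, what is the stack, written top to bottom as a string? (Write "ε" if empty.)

BYBXZ

(q0, ccbcacac, Z) ⊢ (q2, ccbcacac, Z) ⊢ (q2, cbcacac, XZ) ⊢ (q2, bcacac, XZ) ⊢ (q0, cacac, BXZ) ⊢ (q1, acac, YBXZ) ⊢ (q2, acac, BYBXZ) ⊢ (q0, cac, YYBXZ) ⊢ (q1, ac, YBXZ) ⊢ (q2, ac, BYBXZ) ⊢ (q0, c, YYBXZ) ⊢ (q1, ε, YBXZ) ⊢ (q2, ε, BYBXZ)
All input consumed in state q2 with stack BYBXZ.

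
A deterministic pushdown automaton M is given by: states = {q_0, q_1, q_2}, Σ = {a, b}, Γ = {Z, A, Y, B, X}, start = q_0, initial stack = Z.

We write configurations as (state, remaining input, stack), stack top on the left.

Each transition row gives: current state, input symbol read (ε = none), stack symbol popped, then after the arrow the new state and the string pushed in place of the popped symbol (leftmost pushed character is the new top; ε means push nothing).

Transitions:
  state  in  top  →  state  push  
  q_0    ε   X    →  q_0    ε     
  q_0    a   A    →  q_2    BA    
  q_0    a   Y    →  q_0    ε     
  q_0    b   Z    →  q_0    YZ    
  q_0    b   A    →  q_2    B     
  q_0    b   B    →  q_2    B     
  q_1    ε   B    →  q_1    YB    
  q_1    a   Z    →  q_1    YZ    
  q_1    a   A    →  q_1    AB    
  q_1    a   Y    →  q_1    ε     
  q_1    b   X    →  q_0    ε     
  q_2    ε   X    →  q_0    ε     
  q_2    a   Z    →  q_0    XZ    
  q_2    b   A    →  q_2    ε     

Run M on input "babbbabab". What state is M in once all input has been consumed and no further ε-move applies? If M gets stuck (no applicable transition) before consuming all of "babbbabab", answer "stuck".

stuck

(q_0, babbbabab, Z)
  read b, top Z: go to q_0, push YZ → (q_0, abbbabab, YZ)
  read a, top Y: go to q_0, push ε → (q_0, bbbabab, Z)
  read b, top Z: go to q_0, push YZ → (q_0, bbabab, YZ)
No transition for (q_0, b, top Y); M blocks with input bbabab remaining.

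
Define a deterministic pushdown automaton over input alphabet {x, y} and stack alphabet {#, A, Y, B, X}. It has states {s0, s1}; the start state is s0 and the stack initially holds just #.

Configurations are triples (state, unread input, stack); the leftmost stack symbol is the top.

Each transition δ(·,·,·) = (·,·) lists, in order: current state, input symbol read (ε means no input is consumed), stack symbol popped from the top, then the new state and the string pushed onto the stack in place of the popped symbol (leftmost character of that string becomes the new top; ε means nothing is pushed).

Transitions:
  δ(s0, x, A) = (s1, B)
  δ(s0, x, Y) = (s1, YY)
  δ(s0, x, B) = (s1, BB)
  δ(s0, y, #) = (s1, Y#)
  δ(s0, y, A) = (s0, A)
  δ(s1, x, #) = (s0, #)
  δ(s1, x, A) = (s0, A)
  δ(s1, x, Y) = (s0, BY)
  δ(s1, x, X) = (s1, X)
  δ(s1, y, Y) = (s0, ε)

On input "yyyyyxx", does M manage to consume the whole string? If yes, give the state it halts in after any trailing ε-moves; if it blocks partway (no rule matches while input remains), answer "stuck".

s1

(s0, yyyyyxx, #)
  read y, top #: go to s1, push Y# → (s1, yyyyxx, Y#)
  read y, top Y: go to s0, push ε → (s0, yyyxx, #)
  read y, top #: go to s1, push Y# → (s1, yyxx, Y#)
  read y, top Y: go to s0, push ε → (s0, yxx, #)
  read y, top #: go to s1, push Y# → (s1, xx, Y#)
  read x, top Y: go to s0, push BY → (s0, x, BY#)
  read x, top B: go to s1, push BB → (s1, ε, BBY#)
All input consumed; M is in state s1.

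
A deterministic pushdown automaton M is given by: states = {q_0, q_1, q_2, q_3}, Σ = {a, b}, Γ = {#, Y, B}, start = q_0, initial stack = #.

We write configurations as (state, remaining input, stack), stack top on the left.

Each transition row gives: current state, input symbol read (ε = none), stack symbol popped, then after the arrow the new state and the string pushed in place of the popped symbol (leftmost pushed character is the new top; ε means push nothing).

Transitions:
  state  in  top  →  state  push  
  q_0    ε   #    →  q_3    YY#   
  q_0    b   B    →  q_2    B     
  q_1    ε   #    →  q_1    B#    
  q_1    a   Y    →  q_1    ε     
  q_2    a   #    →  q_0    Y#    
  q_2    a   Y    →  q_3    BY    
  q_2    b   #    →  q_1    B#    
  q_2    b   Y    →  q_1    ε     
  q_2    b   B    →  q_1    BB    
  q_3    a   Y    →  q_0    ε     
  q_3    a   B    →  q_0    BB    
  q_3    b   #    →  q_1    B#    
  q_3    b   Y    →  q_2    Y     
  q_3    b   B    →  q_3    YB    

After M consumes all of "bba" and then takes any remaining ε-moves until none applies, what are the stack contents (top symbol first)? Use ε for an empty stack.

B#

(q_0, bba, #)
  ε-move, top #: go to q_3, push YY# → (q_3, bba, YY#)
  read b, top Y: go to q_2, push Y → (q_2, ba, YY#)
  read b, top Y: go to q_1, push ε → (q_1, a, Y#)
  read a, top Y: go to q_1, push ε → (q_1, ε, #)
  ε-move, top #: go to q_1, push B# → (q_1, ε, B#)
All input consumed in state q_1 with stack B#.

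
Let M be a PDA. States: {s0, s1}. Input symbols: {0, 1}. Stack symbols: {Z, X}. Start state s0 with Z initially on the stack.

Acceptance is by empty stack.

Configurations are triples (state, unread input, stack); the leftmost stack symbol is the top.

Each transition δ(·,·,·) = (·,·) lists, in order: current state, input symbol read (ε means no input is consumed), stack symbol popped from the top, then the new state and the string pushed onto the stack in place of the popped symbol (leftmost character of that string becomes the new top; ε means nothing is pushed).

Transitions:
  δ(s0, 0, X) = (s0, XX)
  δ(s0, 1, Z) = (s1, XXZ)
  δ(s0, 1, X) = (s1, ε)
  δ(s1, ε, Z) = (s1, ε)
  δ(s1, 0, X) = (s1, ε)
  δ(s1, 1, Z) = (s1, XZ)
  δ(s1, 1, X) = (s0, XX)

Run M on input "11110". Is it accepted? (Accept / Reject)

Reject

No computation consumes all input and empties the stack.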